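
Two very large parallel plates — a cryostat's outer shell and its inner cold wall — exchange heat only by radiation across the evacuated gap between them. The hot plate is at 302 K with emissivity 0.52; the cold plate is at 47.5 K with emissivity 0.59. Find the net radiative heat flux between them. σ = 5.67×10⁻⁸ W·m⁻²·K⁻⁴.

q ≈ 180 W/m²

For two infinite grey parallel plates, q = σ(T₁⁴ − T₂⁴)/(1/ε₁ + 1/ε₂ − 1).
T₁⁴ − T₂⁴ = 8.318×10⁹ − 5.091×10⁶ = 8.313×10⁹ K⁴.
1/ε₁ + 1/ε₂ − 1 = 1.923 + 1.695 − 1 = 2.618.
q = 5.67×10⁻⁸ × 8.313×10⁹ / 2.618.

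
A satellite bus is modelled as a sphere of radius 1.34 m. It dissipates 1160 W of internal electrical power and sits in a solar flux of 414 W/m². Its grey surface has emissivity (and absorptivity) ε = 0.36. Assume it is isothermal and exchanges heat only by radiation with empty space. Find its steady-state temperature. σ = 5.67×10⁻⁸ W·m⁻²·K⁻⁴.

At steady state, absorbed solar power + internal power = radiated power.
Absorbed: α·S·A_cross = 0.36·414·5.641 = 840.7 W (cross-section πr²).
Total input = 840.7 + 1160 = 2001 W.
Radiated: εσ·A_surf·T⁴ with A_surf = 4πr² = 22.56 m².
T⁴ = 2001/(0.36·5.67×10⁻⁸·22.56) = 4.344×10⁹ K⁴.

T ≈ 257 K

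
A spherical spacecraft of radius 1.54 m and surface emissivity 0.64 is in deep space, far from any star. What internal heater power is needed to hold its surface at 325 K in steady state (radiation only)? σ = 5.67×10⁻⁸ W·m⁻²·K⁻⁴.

P = εσ·4πr²·T⁴.
4πr² = 29.80 m²; T⁴ = 1.116×10¹⁰ K⁴.
P = 0.64·5.67×10⁻⁸·29.80·1.116×10¹⁰.

P ≈ 12100 W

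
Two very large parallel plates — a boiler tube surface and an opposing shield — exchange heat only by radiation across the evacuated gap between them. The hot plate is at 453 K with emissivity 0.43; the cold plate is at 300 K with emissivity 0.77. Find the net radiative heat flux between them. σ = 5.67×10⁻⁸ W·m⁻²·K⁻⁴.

q ≈ 735 W/m²

For two infinite grey parallel plates, q = σ(T₁⁴ − T₂⁴)/(1/ε₁ + 1/ε₂ − 1).
T₁⁴ − T₂⁴ = 4.211×10¹⁰ − 8.100×10⁹ = 3.401×10¹⁰ K⁴.
1/ε₁ + 1/ε₂ − 1 = 2.326 + 1.299 − 1 = 2.624.
q = 5.67×10⁻⁸ × 3.401×10¹⁰ / 2.624.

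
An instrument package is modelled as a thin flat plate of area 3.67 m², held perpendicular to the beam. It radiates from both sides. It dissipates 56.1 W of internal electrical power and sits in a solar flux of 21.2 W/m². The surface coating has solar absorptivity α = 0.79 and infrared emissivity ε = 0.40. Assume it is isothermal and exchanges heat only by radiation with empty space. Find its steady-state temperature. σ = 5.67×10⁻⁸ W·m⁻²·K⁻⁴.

T ≈ 163 K

At steady state, absorbed solar power + internal power = radiated power.
Absorbed: α·S·A_cross = 0.79·21.2·3.670 = 61.47 W (cross-section A).
Total input = 61.47 + 56.1 = 117.6 W.
Radiated: εσ·A_surf·T⁴ with A_surf = 2A = 7.340 m².
T⁴ = 117.6/(0.40·5.67×10⁻⁸·7.340) = 7.062×10⁸ K⁴.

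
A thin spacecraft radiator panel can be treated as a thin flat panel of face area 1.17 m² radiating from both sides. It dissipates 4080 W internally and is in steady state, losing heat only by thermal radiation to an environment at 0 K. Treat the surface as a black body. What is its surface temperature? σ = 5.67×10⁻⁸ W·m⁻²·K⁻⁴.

T ≈ 419 K

Steady state: internal power = radiated power, P = εσA T⁴.
Radiating area A = 2·1.17 = 2.340 m².
T⁴ = P/(εσA) = 4080/(1.0·5.67×10⁻⁸·2.340) = 3.075×10¹⁰ K⁴.
T = (3.075×10¹⁰)^(1/4).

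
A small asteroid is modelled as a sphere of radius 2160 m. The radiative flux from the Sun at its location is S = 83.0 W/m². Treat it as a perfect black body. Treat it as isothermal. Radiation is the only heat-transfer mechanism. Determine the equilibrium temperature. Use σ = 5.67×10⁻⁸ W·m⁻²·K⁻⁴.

T ≈ 138 K

At equilibrium, absorbed power = emitted power.
Absorbing cross-section = πr² = 1.466×10⁷ m²; emitting surface = 4πr² = 5.863×10⁷ m² (ratio 4).
S·A_cross = εσ·A_surf·T⁴  ⇒  T⁴ = S/(4σ).
T⁴ = 1.00·83.0/(4·5.67×10⁻⁸) = 3.660×10⁸ K⁴.
T = (3.660×10⁸)^(1/4).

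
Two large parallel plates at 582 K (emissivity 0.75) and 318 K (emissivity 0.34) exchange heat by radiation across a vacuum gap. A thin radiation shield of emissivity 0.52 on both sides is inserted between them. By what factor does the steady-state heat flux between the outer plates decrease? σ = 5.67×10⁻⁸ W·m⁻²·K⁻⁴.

Without shield: q₀ = σΔ(T⁴)/(1/ε₁+1/ε₂−1) with denominator 3.275.
With shield the two gaps are in series; the resistances add: (1/ε₁+1/ε_s−1)+(1/ε_s+1/ε₂−1) = 2.256+3.864 = 6.121.
Heat-flux ratio q₀/q = 6.121/3.275.

factor ≈ 1.87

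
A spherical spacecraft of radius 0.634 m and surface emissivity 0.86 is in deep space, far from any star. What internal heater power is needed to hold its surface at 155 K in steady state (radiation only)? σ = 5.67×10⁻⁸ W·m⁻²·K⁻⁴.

P ≈ 142 W

P = εσ·4πr²·T⁴.
4πr² = 5.051 m²; T⁴ = 5.772×10⁸ K⁴.
P = 0.86·5.67×10⁻⁸·5.051·5.772×10⁸.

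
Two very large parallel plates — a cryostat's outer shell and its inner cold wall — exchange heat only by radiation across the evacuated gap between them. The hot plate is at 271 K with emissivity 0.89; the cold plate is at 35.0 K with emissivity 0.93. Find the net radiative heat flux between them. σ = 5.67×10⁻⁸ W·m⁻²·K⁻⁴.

q ≈ 255 W/m²

For two infinite grey parallel plates, q = σ(T₁⁴ − T₂⁴)/(1/ε₁ + 1/ε₂ − 1).
T₁⁴ − T₂⁴ = 5.394×10⁹ − 1.501×10⁶ = 5.392×10⁹ K⁴.
1/ε₁ + 1/ε₂ − 1 = 1.124 + 1.075 − 1 = 1.199.
q = 5.67×10⁻⁸ × 5.392×10⁹ / 1.199.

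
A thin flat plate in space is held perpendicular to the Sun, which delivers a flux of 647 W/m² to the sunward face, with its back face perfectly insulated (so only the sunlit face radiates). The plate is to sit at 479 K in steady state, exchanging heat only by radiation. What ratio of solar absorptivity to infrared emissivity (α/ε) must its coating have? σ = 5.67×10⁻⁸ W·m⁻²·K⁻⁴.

α/ε ≈ 4.61

Balance: αS·A = εσ·1A·T⁴ ⇒ α/ε = σT⁴/S.
α/ε = 5.67×10⁻⁸·(479)⁴/647 = 5.67×10⁻⁸·5.264×10¹⁰/647.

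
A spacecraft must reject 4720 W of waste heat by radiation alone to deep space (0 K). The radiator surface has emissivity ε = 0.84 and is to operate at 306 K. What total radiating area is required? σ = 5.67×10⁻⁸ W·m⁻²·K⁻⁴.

P = εσA T⁴ ⇒ A = P/(εσT⁴).
T⁴ = 8.768×10⁹ K⁴.
A = 4720/(0.84 × 5.67×10⁻⁸ × 8.768×10⁹).

A ≈ 11.3 m²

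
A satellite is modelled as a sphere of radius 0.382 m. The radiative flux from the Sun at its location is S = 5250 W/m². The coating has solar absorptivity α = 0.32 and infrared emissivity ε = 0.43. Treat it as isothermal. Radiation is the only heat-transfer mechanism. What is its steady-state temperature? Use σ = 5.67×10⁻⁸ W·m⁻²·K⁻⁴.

At equilibrium, absorbed power = emitted power.
Absorbing cross-section = πr² = 0.4584 m²; emitting surface = 4πr² = 1.834 m² (ratio 4).
αS·A_cross = εσ·A_surf·T⁴  ⇒  T⁴ = αS/(ε·4σ).
T⁴ = 0.320·5250/(0.43·4·5.67×10⁻⁸) = 1.723×10¹⁰ K⁴.
T = (1.723×10¹⁰)^(1/4).

T ≈ 362 K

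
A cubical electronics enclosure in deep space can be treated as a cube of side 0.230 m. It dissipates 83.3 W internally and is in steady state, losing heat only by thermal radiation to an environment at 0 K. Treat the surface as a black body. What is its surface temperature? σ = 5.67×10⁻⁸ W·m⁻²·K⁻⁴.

T ≈ 261 K

Steady state: internal power = radiated power, P = εσA T⁴.
Radiating area A = 6L² = 0.3174 m².
T⁴ = P/(εσA) = 83.3/(1.0·5.67×10⁻⁸·0.3174) = 4.629×10⁹ K⁴.
T = (4.629×10⁹)^(1/4).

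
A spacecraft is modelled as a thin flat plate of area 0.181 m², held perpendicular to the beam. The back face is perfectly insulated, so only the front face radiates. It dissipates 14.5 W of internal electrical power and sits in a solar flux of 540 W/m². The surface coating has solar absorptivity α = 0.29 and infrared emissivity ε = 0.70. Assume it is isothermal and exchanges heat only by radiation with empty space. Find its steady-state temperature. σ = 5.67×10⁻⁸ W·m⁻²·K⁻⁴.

T ≈ 278 K

At steady state, absorbed solar power + internal power = radiated power.
Absorbed: α·S·A_cross = 0.29·540·0.1810 = 28.34 W (cross-section A).
Total input = 28.34 + 14.5 = 42.84 W.
Radiated: εσ·A_surf·T⁴ with A_surf = A = 0.1810 m².
T⁴ = 42.84/(0.70·5.67×10⁻⁸·0.1810) = 5.964×10⁹ K⁴.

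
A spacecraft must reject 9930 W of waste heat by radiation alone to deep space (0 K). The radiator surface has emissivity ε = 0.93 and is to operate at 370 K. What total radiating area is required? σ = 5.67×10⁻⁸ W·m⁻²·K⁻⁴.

A ≈ 10.0 m²

P = εσA T⁴ ⇒ A = P/(εσT⁴).
T⁴ = 1.874×10¹⁰ K⁴.
A = 9930/(0.93 × 5.67×10⁻⁸ × 1.874×10¹⁰).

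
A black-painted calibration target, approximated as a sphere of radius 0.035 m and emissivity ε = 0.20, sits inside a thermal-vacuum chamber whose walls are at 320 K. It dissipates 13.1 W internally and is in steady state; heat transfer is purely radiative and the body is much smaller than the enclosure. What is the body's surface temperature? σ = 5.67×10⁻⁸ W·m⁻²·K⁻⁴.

For a small grey body in a large enclosure, net radiated power = εσA(T⁴ − T_w⁴).
Steady state: P = εσA(T⁴ − T_w⁴) with A = 4πr² = 0.01539 m².
T⁴ = P/(εσA) + T_w⁴ = 13.1/(0.20·5.67×10⁻⁸·0.01539) + (320)⁴
    = 7.504×10¹⁰ + 1.049×10¹⁰ = 8.553×10¹⁰ K⁴.

T ≈ 541 K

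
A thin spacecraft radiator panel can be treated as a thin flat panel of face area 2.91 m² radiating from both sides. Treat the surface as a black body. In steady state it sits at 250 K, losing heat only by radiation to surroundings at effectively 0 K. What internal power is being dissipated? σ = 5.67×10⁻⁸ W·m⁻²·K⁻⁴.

P ≈ 1290 W

Steady state: P = εσA T⁴.
A = 2·2.91 = 5.820 m²; T⁴ = (250)⁴ = 3.906×10⁹ K⁴.
P = 1.0 × 5.67×10⁻⁸ × 5.820 × 3.906×10⁹.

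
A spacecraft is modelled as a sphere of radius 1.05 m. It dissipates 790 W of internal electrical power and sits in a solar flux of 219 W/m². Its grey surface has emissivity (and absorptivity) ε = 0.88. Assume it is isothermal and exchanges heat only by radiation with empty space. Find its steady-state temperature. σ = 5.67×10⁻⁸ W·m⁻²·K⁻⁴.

At steady state, absorbed solar power + internal power = radiated power.
Absorbed: α·S·A_cross = 0.88·219·3.464 = 667.5 W (cross-section πr²).
Total input = 667.5 + 790 = 1458 W.
Radiated: εσ·A_surf·T⁴ with A_surf = 4πr² = 13.85 m².
T⁴ = 1458/(0.88·5.67×10⁻⁸·13.85) = 2.108×10⁹ K⁴.

T ≈ 214 K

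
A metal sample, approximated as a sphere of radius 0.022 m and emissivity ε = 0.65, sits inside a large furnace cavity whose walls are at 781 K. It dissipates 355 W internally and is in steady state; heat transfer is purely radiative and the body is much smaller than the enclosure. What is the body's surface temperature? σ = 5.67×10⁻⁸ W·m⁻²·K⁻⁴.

T ≈ 1180 K

For a small grey body in a large enclosure, net radiated power = εσA(T⁴ − T_w⁴).
Steady state: P = εσA(T⁴ − T_w⁴) with A = 4πr² = 0.006082 m².
T⁴ = P/(εσA) + T_w⁴ = 355/(0.65·5.67×10⁻⁸·0.006082) + (781)⁴
    = 1.584×10¹² + 3.721×10¹¹ = 1.956×10¹² K⁴.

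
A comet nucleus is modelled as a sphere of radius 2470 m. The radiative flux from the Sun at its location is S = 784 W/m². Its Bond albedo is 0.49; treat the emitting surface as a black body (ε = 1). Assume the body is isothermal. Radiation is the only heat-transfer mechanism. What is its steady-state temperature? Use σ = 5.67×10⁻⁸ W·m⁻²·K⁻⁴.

T ≈ 205 K

At equilibrium, absorbed power = emitted power.
Absorbing cross-section = πr² = 1.917×10⁷ m²; emitting surface = 4πr² = 7.667×10⁷ m² (ratio 4).
(1−a)S·A_cross = εσ·A_surf·T⁴  ⇒  T⁴ = (1−a)S/(4σ).
T⁴ = 0.510·784/(4·5.67×10⁻⁸) = 1.763×10⁹ K⁴.
T = (1.763×10⁹)^(1/4).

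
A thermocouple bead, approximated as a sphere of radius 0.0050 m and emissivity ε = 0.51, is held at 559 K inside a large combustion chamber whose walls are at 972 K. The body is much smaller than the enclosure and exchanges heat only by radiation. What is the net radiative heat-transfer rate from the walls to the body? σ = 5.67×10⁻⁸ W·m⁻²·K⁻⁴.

P_net ≈ 7.22 W

For a small grey body in a large enclosure: P_net = εσA(T_body⁴ − T_wall⁴).
A = 4πr² = 3.142×10⁻⁴ m²; T_body⁴ − T_wall⁴ = 9.764×10¹⁰ − 8.926×10¹¹ = -7.950×10¹¹ K⁴.
|P_net| = 0.51·5.67×10⁻⁸·3.142×10⁻⁴·7.950×10¹¹.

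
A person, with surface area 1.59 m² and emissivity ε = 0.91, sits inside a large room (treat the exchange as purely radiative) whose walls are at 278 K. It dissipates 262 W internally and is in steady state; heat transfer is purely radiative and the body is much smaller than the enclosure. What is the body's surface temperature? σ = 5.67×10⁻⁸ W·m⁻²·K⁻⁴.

For a small grey body in a large enclosure, net radiated power = εσA(T⁴ − T_w⁴).
Steady state: P = εσA(T⁴ − T_w⁴) with A = 1.59 m².
T⁴ = P/(εσA) + T_w⁴ = 262/(0.91·5.67×10⁻⁸·1.590) + (278)⁴
    = 3.194×10⁹ + 5.973×10⁹ = 9.166×10⁹ K⁴.

T ≈ 309 K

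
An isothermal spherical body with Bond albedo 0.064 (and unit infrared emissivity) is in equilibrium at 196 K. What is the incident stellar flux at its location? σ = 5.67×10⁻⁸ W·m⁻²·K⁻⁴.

(1−a)S·πr² = σ·4πr²·T⁴ ⇒ S = 4σT⁴/(1−a).
S = 4·5.67×10⁻⁸·1.476×10⁹/0.936.

S ≈ 358 W/m²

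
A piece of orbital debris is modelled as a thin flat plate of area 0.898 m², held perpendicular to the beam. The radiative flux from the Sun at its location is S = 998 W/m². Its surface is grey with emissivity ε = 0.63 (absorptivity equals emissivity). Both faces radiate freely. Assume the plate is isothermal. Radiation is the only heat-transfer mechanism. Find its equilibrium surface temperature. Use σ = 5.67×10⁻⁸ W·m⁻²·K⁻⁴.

At equilibrium, absorbed power = emitted power.
Absorbing cross-section = A = 0.8980 m²; emitting surface = 2A = 1.796 m² (ratio 2).
εS·A_cross = εσ·A_surf·T⁴  ⇒  T⁴ = S/(2σ)   (ε cancels).
T⁴ = 998/(2·5.67×10⁻⁸) = 8.801×10⁹ K⁴.
T = (8.801×10⁹)^(1/4).

T ≈ 306 K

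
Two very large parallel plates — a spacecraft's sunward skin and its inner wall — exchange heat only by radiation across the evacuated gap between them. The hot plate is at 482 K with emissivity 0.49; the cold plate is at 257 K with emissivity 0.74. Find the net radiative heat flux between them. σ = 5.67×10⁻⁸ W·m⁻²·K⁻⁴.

For two infinite grey parallel plates, q = σ(T₁⁴ − T₂⁴)/(1/ε₁ + 1/ε₂ − 1).
T₁⁴ − T₂⁴ = 5.397×10¹⁰ − 4.362×10⁹ = 4.961×10¹⁰ K⁴.
1/ε₁ + 1/ε₂ − 1 = 2.041 + 1.351 − 1 = 2.392.
q = 5.67×10⁻⁸ × 4.961×10¹⁰ / 2.392.

q ≈ 1180 W/m²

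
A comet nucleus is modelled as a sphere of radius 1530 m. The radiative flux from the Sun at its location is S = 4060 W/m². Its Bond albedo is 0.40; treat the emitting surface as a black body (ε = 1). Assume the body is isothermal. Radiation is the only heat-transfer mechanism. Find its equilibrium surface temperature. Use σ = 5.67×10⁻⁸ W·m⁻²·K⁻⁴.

T ≈ 322 K

At equilibrium, absorbed power = emitted power.
Absorbing cross-section = πr² = 7.354×10⁶ m²; emitting surface = 4πr² = 2.942×10⁷ m² (ratio 4).
(1−a)S·A_cross = εσ·A_surf·T⁴  ⇒  T⁴ = (1−a)S/(4σ).
T⁴ = 0.600·4060/(4·5.67×10⁻⁸) = 1.074×10¹⁰ K⁴.
T = (1.074×10¹⁰)^(1/4).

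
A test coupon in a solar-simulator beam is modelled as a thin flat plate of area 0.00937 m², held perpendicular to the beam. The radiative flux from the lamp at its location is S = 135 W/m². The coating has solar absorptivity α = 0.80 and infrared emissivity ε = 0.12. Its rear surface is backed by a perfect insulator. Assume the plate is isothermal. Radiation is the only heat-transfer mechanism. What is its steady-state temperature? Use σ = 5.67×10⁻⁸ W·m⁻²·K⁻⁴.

At equilibrium, absorbed power = emitted power.
Absorbing cross-section = A = 0.009370 m²; emitting surface = A = 0.009370 m² (ratio 1).
αS·A_cross = εσ·A_surf·T⁴  ⇒  T⁴ = αS/(ε·1σ).
T⁴ = 0.800·135/(0.12·1·5.67×10⁻⁸) = 1.587×10¹⁰ K⁴.
T = (1.587×10¹⁰)^(1/4).

T ≈ 355 K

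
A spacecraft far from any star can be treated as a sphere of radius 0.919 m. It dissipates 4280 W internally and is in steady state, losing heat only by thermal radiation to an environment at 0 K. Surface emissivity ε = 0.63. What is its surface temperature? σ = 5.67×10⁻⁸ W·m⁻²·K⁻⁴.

T ≈ 326 K

Steady state: internal power = radiated power, P = εσA T⁴.
Radiating area A = 4πr² = 10.61 m².
T⁴ = P/(εσA) = 4280/(0.63·5.67×10⁻⁸·10.61) = 1.129×10¹⁰ K⁴.
T = (1.129×10¹⁰)^(1/4).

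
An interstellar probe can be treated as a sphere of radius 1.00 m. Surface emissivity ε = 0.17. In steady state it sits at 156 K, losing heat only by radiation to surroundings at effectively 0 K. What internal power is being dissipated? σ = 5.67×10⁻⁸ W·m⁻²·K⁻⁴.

P ≈ 71.7 W

Steady state: P = εσA T⁴.
A = 4πr² = 12.57 m²; T⁴ = (156)⁴ = 5.922×10⁸ K⁴.
P = 0.17 × 5.67×10⁻⁸ × 12.57 × 5.922×10⁸.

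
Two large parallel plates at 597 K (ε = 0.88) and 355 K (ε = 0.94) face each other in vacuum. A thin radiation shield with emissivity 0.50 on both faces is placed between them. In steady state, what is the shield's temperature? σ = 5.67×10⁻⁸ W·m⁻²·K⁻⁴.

In steady state the net flux on the hot side equals that on the cold side.
σ(T₁⁴−T_s⁴)/D₁ = σ(T_s⁴−T₂⁴)/D₂, with D₁ = 1/ε₁+1/ε_s−1 = 2.136, D₂ = 1/ε_s+1/ε₂−1 = 2.064.
Solve for T_s⁴: T_s⁴ = (D₂·T₁⁴ + D₁·T₂⁴)/(D₁+D₂) = 7.050×10¹⁰ K⁴.

T_s ≈ 515 K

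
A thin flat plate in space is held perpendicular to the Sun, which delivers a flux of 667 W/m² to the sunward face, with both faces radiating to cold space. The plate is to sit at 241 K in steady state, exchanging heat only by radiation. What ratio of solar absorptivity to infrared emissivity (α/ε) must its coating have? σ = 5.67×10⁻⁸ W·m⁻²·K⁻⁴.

Balance: αS·A = εσ·2A·T⁴ ⇒ α/ε = 2σT⁴/S.
α/ε = 2·5.67×10⁻⁸·(241)⁴/667 = 2·5.67×10⁻⁸·3.373×10⁹/667.

α/ε ≈ 0.574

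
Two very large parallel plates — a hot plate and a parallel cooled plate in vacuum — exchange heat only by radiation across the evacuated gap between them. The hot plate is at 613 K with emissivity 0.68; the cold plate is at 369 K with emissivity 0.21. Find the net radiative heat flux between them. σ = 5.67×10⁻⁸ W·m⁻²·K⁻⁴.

For two infinite grey parallel plates, q = σ(T₁⁴ − T₂⁴)/(1/ε₁ + 1/ε₂ − 1).
T₁⁴ − T₂⁴ = 1.412×10¹¹ − 1.854×10¹⁰ = 1.227×10¹¹ K⁴.
1/ε₁ + 1/ε₂ − 1 = 1.471 + 4.762 − 1 = 5.232.
q = 5.67×10⁻⁸ × 1.227×10¹¹ / 5.232.

q ≈ 1330 W/m²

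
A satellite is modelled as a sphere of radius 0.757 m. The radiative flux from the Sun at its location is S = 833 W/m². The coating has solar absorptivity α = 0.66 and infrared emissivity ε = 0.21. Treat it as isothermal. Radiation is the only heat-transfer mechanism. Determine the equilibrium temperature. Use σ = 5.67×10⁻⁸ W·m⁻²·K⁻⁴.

T ≈ 328 K

At equilibrium, absorbed power = emitted power.
Absorbing cross-section = πr² = 1.800 m²; emitting surface = 4πr² = 7.201 m² (ratio 4).
αS·A_cross = εσ·A_surf·T⁴  ⇒  T⁴ = αS/(ε·4σ).
T⁴ = 0.660·833/(0.21·4·5.67×10⁻⁸) = 1.154×10¹⁰ K⁴.
T = (1.154×10¹⁰)^(1/4).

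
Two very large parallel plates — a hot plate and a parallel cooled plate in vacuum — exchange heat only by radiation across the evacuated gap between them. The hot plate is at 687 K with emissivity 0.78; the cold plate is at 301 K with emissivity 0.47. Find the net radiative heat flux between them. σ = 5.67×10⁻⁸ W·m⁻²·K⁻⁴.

For two infinite grey parallel plates, q = σ(T₁⁴ − T₂⁴)/(1/ε₁ + 1/ε₂ − 1).
T₁⁴ − T₂⁴ = 2.228×10¹¹ − 8.209×10⁹ = 2.145×10¹¹ K⁴.
1/ε₁ + 1/ε₂ − 1 = 1.282 + 2.128 − 1 = 2.410.
q = 5.67×10⁻⁸ × 2.145×10¹¹ / 2.410.

q ≈ 5050 W/m²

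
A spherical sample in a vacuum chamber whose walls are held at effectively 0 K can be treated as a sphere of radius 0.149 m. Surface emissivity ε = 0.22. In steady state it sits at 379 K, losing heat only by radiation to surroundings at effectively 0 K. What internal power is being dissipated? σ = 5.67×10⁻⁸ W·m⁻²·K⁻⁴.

Steady state: P = εσA T⁴.
A = 4πr² = 0.2790 m²; T⁴ = (379)⁴ = 2.063×10¹⁰ K⁴.
P = 0.22 × 5.67×10⁻⁸ × 0.2790 × 2.063×10¹⁰.

P ≈ 71.8 W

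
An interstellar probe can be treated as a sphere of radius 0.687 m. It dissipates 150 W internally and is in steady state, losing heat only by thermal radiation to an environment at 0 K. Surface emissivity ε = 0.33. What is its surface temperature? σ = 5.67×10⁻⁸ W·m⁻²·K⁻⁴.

T ≈ 192 K

Steady state: internal power = radiated power, P = εσA T⁴.
Radiating area A = 4πr² = 5.931 m².
T⁴ = P/(εσA) = 150/(0.33·5.67×10⁻⁸·5.931) = 1.352×10⁹ K⁴.
T = (1.352×10⁹)^(1/4).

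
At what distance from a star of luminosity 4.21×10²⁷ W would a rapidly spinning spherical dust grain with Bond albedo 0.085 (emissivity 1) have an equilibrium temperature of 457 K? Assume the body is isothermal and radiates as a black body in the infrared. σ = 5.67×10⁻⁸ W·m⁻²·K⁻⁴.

d ≈ 1.76×10¹¹ m

For an isothermal black-emitting sphere, (1−a)S·πr² = σ·4πr²·T⁴ ⇒ S = 4σT⁴/(1−a).
S = 4·5.67×10⁻⁸·(457)⁴/0.915 = 10810 W/m².
Flux falls as S = L/(4πd²), so d = √(L/(4πS)) = √(4.21×10²⁷/(4π·10810)).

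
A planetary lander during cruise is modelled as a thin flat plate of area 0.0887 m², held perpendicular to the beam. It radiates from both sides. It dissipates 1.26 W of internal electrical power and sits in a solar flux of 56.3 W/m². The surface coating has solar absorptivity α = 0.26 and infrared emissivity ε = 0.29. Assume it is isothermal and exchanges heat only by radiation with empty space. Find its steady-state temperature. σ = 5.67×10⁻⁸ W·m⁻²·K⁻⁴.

T ≈ 172 K

At steady state, absorbed solar power + internal power = radiated power.
Absorbed: α·S·A_cross = 0.26·56.3·0.08870 = 1.298 W (cross-section A).
Total input = 1.298 + 1.26 = 2.558 W.
Radiated: εσ·A_surf·T⁴ with A_surf = 2A = 0.1774 m².
T⁴ = 2.558/(0.29·5.67×10⁻⁸·0.1774) = 8.771×10⁸ K⁴.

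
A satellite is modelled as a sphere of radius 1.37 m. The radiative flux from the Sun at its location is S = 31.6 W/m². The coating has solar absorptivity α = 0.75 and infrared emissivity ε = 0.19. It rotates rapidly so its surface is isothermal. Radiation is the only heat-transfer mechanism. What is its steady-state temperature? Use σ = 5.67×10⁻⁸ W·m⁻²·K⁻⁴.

At equilibrium, absorbed power = emitted power.
Absorbing cross-section = πr² = 5.896 m²; emitting surface = 4πr² = 23.59 m² (ratio 4).
αS·A_cross = εσ·A_surf·T⁴  ⇒  T⁴ = αS/(ε·4σ).
T⁴ = 0.750·31.6/(0.19·4·5.67×10⁻⁸) = 5.500×10⁸ K⁴.
T = (5.500×10⁸)^(1/4).

T ≈ 153 K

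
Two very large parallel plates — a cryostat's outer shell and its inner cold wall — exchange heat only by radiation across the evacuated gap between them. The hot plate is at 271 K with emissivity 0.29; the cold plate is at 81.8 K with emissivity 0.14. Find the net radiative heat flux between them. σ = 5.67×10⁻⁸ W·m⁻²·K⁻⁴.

For two infinite grey parallel plates, q = σ(T₁⁴ − T₂⁴)/(1/ε₁ + 1/ε₂ − 1).
T₁⁴ − T₂⁴ = 5.394×10⁹ − 4.477×10⁷ = 5.349×10⁹ K⁴.
1/ε₁ + 1/ε₂ − 1 = 3.448 + 7.143 − 1 = 9.591.
q = 5.67×10⁻⁸ × 5.349×10⁹ / 9.591.

q ≈ 31.6 W/m²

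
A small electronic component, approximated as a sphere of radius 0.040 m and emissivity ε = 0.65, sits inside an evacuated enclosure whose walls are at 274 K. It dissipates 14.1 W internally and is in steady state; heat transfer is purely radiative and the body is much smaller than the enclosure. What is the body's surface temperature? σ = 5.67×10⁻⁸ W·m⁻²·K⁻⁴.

T ≈ 396 K

For a small grey body in a large enclosure, net radiated power = εσA(T⁴ − T_w⁴).
Steady state: P = εσA(T⁴ − T_w⁴) with A = 4πr² = 0.02011 m².
T⁴ = P/(εσA) + T_w⁴ = 14.1/(0.65·5.67×10⁻⁸·0.02011) + (274)⁴
    = 1.903×10¹⁰ + 5.636×10⁹ = 2.466×10¹⁰ K⁴.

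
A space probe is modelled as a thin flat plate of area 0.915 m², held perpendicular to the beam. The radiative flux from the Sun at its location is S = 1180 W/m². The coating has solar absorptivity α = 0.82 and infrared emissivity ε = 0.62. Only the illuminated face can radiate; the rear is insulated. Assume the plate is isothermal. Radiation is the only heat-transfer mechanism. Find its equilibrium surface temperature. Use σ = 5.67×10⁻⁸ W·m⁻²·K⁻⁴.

At equilibrium, absorbed power = emitted power.
Absorbing cross-section = A = 0.9150 m²; emitting surface = A = 0.9150 m² (ratio 1).
αS·A_cross = εσ·A_surf·T⁴  ⇒  T⁴ = αS/(ε·1σ).
T⁴ = 0.820·1180/(0.62·1·5.67×10⁻⁸) = 2.752×10¹⁰ K⁴.
T = (2.752×10¹⁰)^(1/4).

T ≈ 407 K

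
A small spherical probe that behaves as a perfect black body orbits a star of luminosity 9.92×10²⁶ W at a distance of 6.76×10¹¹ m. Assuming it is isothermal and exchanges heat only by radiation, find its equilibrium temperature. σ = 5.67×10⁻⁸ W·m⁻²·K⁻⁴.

T ≈ 166 K

First find the stellar flux at distance d: S = L/(4πd²) = 9.92×10²⁶/(4π·(6.76×10¹¹)²) = 172.7 W/m².
For an isothermal sphere, absorbed (1−a)S·πr² = emitted σ·4πr²·T⁴, so T⁴ = (1−a)S/(4σ).
T⁴ = 1.00·172.7/(4·5.67×10⁻⁸) = 7.617×10⁸ K⁴.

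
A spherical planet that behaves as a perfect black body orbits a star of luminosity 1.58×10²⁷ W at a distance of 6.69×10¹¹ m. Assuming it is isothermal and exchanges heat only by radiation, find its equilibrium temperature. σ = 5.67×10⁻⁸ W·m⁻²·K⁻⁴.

T ≈ 188 K

First find the stellar flux at distance d: S = L/(4πd²) = 1.58×10²⁷/(4π·(6.69×10¹¹)²) = 280.9 W/m².
For an isothermal sphere, absorbed (1−a)S·πr² = emitted σ·4πr²·T⁴, so T⁴ = (1−a)S/(4σ).
T⁴ = 1.00·280.9/(4·5.67×10⁻⁸) = 1.239×10⁹ K⁴.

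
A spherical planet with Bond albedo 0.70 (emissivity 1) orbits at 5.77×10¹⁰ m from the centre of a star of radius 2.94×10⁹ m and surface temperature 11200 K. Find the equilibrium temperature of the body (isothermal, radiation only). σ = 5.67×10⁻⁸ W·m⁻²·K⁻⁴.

The star's surface emits σT_*⁴; at distance d the flux is S = σT_*⁴(R_*/d)².
S = 5.67×10⁻⁸·(11200)⁴·(2.94×10⁹/5.77×10¹⁰)² = 2.316×10⁶ W/m².
For an isothermal sphere T⁴ = (1−a)S/(4σ) = 3.064×10¹² K⁴.

T ≈ 1320 K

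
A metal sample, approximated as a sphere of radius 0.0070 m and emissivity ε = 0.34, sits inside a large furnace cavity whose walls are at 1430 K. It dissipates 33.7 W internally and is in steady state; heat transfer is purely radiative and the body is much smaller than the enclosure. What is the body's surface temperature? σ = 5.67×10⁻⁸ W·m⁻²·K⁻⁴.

T ≈ 1630 K

For a small grey body in a large enclosure, net radiated power = εσA(T⁴ − T_w⁴).
Steady state: P = εσA(T⁴ − T_w⁴) with A = 4πr² = 6.158×10⁻⁴ m².
T⁴ = P/(εσA) + T_w⁴ = 33.7/(0.34·5.67×10⁻⁸·6.158×10⁻⁴) + (1430)⁴
    = 2.839×10¹² + 4.182×10¹² = 7.021×10¹² K⁴.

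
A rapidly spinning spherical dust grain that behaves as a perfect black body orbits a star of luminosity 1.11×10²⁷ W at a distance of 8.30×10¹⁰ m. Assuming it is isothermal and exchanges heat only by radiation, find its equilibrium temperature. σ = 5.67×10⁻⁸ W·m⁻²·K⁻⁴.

First find the stellar flux at distance d: S = L/(4πd²) = 1.11×10²⁷/(4π·(8.30×10¹⁰)²) = 12820 W/m².
For an isothermal sphere, absorbed (1−a)S·πr² = emitted σ·4πr²·T⁴, so T⁴ = (1−a)S/(4σ).
T⁴ = 1.00·12820/(4·5.67×10⁻⁸) = 5.653×10¹⁰ K⁴.

T ≈ 488 K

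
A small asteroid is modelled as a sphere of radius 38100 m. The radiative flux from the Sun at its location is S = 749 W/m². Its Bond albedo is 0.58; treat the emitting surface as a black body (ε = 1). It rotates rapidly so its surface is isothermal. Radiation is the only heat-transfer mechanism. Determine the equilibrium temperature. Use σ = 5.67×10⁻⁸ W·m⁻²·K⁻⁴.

T ≈ 193 K

At equilibrium, absorbed power = emitted power.
Absorbing cross-section = πr² = 4.560×10⁹ m²; emitting surface = 4πr² = 1.824×10¹⁰ m² (ratio 4).
(1−a)S·A_cross = εσ·A_surf·T⁴  ⇒  T⁴ = (1−a)S/(4σ).
T⁴ = 0.420·749/(4·5.67×10⁻⁸) = 1.387×10⁹ K⁴.
T = (1.387×10⁹)^(1/4).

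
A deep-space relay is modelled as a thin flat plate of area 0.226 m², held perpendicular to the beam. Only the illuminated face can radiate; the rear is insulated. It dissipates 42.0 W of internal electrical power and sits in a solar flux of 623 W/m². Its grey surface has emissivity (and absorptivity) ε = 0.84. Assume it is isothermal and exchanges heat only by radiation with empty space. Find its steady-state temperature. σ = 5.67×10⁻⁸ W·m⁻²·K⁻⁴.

T ≈ 349 K

At steady state, absorbed solar power + internal power = radiated power.
Absorbed: α·S·A_cross = 0.84·623·0.2260 = 118.3 W (cross-section A).
Total input = 118.3 + 42.0 = 160.3 W.
Radiated: εσ·A_surf·T⁴ with A_surf = A = 0.2260 m².
T⁴ = 160.3/(0.84·5.67×10⁻⁸·0.2260) = 1.489×10¹⁰ K⁴.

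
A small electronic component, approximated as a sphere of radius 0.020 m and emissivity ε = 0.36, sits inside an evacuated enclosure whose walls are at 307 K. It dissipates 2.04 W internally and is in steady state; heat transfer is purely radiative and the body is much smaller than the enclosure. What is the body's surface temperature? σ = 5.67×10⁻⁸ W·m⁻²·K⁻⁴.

For a small grey body in a large enclosure, net radiated power = εσA(T⁴ − T_w⁴).
Steady state: P = εσA(T⁴ − T_w⁴) with A = 4πr² = 0.005027 m².
T⁴ = P/(εσA) + T_w⁴ = 2.04/(0.36·5.67×10⁻⁸·0.005027) + (307)⁴
    = 1.988×10¹⁰ + 8.883×10⁹ = 2.877×10¹⁰ K⁴.

T ≈ 412 K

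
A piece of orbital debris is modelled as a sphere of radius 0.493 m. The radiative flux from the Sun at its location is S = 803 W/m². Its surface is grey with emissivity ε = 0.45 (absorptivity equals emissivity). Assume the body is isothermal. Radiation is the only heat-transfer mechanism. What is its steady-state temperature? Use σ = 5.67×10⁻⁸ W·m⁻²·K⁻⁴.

T ≈ 244 K

At equilibrium, absorbed power = emitted power.
Absorbing cross-section = πr² = 0.7636 m²; emitting surface = 4πr² = 3.054 m² (ratio 4).
εS·A_cross = εσ·A_surf·T⁴  ⇒  T⁴ = S/(4σ)   (ε cancels).
T⁴ = 803/(4·5.67×10⁻⁸) = 3.541×10⁹ K⁴.
T = (3.541×10⁹)^(1/4).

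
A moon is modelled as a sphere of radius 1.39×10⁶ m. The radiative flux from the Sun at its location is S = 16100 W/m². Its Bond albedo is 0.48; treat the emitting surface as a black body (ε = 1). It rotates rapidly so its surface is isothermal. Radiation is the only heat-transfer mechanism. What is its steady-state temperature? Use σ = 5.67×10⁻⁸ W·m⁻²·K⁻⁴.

T ≈ 438 K

At equilibrium, absorbed power = emitted power.
Absorbing cross-section = πr² = 6.070×10¹² m²; emitting surface = 4πr² = 2.428×10¹³ m² (ratio 4).
(1−a)S·A_cross = εσ·A_surf·T⁴  ⇒  T⁴ = (1−a)S/(4σ).
T⁴ = 0.520·16100/(4·5.67×10⁻⁸) = 3.691×10¹⁰ K⁴.
T = (3.691×10¹⁰)^(1/4).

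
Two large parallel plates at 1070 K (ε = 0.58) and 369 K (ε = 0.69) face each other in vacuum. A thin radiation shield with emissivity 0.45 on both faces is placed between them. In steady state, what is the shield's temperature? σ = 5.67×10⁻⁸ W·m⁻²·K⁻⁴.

T_s ≈ 892 K

In steady state the net flux on the hot side equals that on the cold side.
σ(T₁⁴−T_s⁴)/D₁ = σ(T_s⁴−T₂⁴)/D₂, with D₁ = 1/ε₁+1/ε_s−1 = 2.946, D₂ = 1/ε_s+1/ε₂−1 = 2.671.
Solve for T_s⁴: T_s⁴ = (D₂·T₁⁴ + D₁·T₂⁴)/(D₁+D₂) = 6.331×10¹¹ K⁴.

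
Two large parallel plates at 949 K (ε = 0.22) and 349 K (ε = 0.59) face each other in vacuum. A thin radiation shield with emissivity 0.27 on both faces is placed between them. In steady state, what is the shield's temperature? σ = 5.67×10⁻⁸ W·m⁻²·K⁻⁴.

In steady state the net flux on the hot side equals that on the cold side.
σ(T₁⁴−T_s⁴)/D₁ = σ(T_s⁴−T₂⁴)/D₂, with D₁ = 1/ε₁+1/ε_s−1 = 7.249, D₂ = 1/ε_s+1/ε₂−1 = 4.399.
Solve for T_s⁴: T_s⁴ = (D₂·T₁⁴ + D₁·T₂⁴)/(D₁+D₂) = 3.155×10¹¹ K⁴.

T_s ≈ 749 K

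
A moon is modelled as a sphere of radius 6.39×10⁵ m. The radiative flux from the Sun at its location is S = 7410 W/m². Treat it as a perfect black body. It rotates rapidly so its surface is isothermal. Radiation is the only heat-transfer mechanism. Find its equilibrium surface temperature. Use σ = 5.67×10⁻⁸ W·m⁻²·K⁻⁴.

At equilibrium, absorbed power = emitted power.
Absorbing cross-section = πr² = 1.283×10¹² m²; emitting surface = 4πr² = 5.131×10¹² m² (ratio 4).
S·A_cross = εσ·A_surf·T⁴  ⇒  T⁴ = S/(4σ).
T⁴ = 1.00·7410/(4·5.67×10⁻⁸) = 3.267×10¹⁰ K⁴.
T = (3.267×10¹⁰)^(1/4).

T ≈ 425 K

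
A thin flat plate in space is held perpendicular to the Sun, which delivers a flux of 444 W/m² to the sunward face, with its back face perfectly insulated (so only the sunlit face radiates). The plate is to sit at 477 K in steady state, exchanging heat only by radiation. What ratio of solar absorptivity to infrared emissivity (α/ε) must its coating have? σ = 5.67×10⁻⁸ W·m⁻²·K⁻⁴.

α/ε ≈ 6.61

Balance: αS·A = εσ·1A·T⁴ ⇒ α/ε = σT⁴/S.
α/ε = 5.67×10⁻⁸·(477)⁴/444 = 5.67×10⁻⁸·5.177×10¹⁰/444.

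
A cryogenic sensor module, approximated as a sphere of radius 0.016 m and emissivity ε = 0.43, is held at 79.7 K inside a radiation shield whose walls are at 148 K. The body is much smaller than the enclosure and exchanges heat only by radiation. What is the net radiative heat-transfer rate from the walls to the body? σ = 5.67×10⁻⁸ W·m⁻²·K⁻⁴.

For a small grey body in a large enclosure: P_net = εσA(T_body⁴ − T_wall⁴).
A = 4πr² = 0.003217 m²; T_body⁴ − T_wall⁴ = 4.035×10⁷ − 4.798×10⁸ = -4.394×10⁸ K⁴.
|P_net| = 0.43·5.67×10⁻⁸·0.003217·4.394×10⁸.

P_net ≈ 0.0345 W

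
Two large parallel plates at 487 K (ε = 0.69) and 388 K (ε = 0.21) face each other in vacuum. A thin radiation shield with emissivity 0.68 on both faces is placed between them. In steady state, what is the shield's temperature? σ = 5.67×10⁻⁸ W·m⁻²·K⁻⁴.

In steady state the net flux on the hot side equals that on the cold side.
σ(T₁⁴−T_s⁴)/D₁ = σ(T_s⁴−T₂⁴)/D₂, with D₁ = 1/ε₁+1/ε_s−1 = 1.920, D₂ = 1/ε_s+1/ε₂−1 = 5.232.
Solve for T_s⁴: T_s⁴ = (D₂·T₁⁴ + D₁·T₂⁴)/(D₁+D₂) = 4.723×10¹⁰ K⁴.

T_s ≈ 466 K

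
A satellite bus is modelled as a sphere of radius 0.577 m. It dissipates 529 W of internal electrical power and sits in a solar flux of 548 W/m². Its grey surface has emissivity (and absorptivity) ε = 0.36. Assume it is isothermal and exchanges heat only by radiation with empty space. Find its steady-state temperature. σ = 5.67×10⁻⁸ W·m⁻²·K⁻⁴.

At steady state, absorbed solar power + internal power = radiated power.
Absorbed: α·S·A_cross = 0.36·548·1.046 = 206.3 W (cross-section πr²).
Total input = 206.3 + 529 = 735.3 W.
Radiated: εσ·A_surf·T⁴ with A_surf = 4πr² = 4.184 m².
T⁴ = 735.3/(0.36·5.67×10⁻⁸·4.184) = 8.611×10⁹ K⁴.

T ≈ 305 K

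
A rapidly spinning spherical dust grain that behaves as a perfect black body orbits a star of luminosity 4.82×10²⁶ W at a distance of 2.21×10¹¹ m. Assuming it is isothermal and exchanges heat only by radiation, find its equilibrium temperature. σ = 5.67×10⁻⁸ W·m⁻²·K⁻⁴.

T ≈ 243 K

First find the stellar flux at distance d: S = L/(4πd²) = 4.82×10²⁶/(4π·(2.21×10¹¹)²) = 785.3 W/m².
For an isothermal sphere, absorbed (1−a)S·πr² = emitted σ·4πr²·T⁴, so T⁴ = (1−a)S/(4σ).
T⁴ = 1.00·785.3/(4·5.67×10⁻⁸) = 3.463×10⁹ K⁴.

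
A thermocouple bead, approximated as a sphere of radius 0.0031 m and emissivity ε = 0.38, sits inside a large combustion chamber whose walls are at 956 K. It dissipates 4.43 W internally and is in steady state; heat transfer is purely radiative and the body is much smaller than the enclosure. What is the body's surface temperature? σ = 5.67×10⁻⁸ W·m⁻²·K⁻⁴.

T ≈ 1260 K

For a small grey body in a large enclosure, net radiated power = εσA(T⁴ − T_w⁴).
Steady state: P = εσA(T⁴ − T_w⁴) with A = 4πr² = 1.208×10⁻⁴ m².
T⁴ = P/(εσA) + T_w⁴ = 4.43/(0.38·5.67×10⁻⁸·1.208×10⁻⁴) + (956)⁴
    = 1.703×10¹² + 8.353×10¹¹ = 2.538×10¹² K⁴.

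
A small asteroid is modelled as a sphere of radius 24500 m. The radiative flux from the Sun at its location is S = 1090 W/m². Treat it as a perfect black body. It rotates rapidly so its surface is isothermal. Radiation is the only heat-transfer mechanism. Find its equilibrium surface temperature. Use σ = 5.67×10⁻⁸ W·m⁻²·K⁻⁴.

At equilibrium, absorbed power = emitted power.
Absorbing cross-section = πr² = 1.886×10⁹ m²; emitting surface = 4πr² = 7.543×10⁹ m² (ratio 4).
S·A_cross = εσ·A_surf·T⁴  ⇒  T⁴ = S/(4σ).
T⁴ = 1.00·1090/(4·5.67×10⁻⁸) = 4.806×10⁹ K⁴.
T = (4.806×10⁹)^(1/4).

T ≈ 263 K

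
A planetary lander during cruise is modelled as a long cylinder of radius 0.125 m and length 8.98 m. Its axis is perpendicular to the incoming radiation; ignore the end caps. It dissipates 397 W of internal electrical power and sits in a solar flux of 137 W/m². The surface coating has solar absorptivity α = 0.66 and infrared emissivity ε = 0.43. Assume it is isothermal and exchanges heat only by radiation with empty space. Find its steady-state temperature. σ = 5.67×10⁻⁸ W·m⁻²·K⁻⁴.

At steady state, absorbed solar power + internal power = radiated power.
Absorbed: α·S·A_cross = 0.66·137·2.245 = 203.0 W (cross-section 2rL).
Total input = 203.0 + 397 = 600.0 W.
Radiated: εσ·A_surf·T⁴ with A_surf = 2πrL = 7.053 m².
T⁴ = 600.0/(0.43·5.67×10⁻⁸·7.053) = 3.489×10⁹ K⁴.

T ≈ 243 K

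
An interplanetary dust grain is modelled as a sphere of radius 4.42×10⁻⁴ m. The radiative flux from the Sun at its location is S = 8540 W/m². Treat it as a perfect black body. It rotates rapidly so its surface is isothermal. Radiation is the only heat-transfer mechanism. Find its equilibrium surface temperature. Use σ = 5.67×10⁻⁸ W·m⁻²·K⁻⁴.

T ≈ 441 K

At equilibrium, absorbed power = emitted power.
Absorbing cross-section = πr² = 6.138×10⁻⁷ m²; emitting surface = 4πr² = 2.455×10⁻⁶ m² (ratio 4).
S·A_cross = εσ·A_surf·T⁴  ⇒  T⁴ = S/(4σ).
T⁴ = 1.00·8540/(4·5.67×10⁻⁸) = 3.765×10¹⁰ K⁴.
T = (3.765×10¹⁰)^(1/4).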